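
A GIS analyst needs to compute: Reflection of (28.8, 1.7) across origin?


Reflection over origin: (x,y) -> (-x,-y)
(28.8, 1.7) -> (-28.8, -1.7)

(-28.8, -1.7)


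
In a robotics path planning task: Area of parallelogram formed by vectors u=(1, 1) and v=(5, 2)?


|u x v| = |1*2 - 1*5|
= |2 - 5| = 3

3


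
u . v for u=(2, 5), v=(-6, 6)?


u . v = u_x*v_x + u_y*v_y = 2*(-6) + 5*6
= (-12) + 30 = 18

18


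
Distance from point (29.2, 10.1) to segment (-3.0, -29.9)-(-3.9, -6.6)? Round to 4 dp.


Project P onto AB: t = 1 (clamped to [0,1])
Closest point on segment: (-3.9, -6.6)
Distance: 37.0742

37.0742


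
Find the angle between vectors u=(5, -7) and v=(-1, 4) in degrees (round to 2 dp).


u.v = -33, |u| = sqrt(74) = 8.6023, |v| = sqrt(17) = 4.1231
cos(theta) = u.v/(|u||v|) = -33/sqrt(1258) = -0.930408
theta = acos(-0.930408) = 158.5 degrees

158.5 degrees


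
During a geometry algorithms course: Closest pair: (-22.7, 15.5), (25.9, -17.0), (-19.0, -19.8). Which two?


d(P0,P1) = 58.4655, d(P0,P2) = 35.4934, d(P1,P2) = 44.9872
Closest: P0 and P2

Closest pair: (-22.7, 15.5) and (-19.0, -19.8), distance = 35.4934


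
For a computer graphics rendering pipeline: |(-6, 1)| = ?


|u| = sqrt((-6)^2 + 1^2) = sqrt(37) = 6.0828

6.0828


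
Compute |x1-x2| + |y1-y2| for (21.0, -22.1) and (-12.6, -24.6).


|21-(-12.6)| + |(-22.1)-(-24.6)| = 33.6 + 2.5 = 36.1

36.1


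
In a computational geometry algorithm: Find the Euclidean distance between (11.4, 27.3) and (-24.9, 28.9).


dx=-36.3, dy=1.6
d^2 = (-36.3)^2 + 1.6^2 = 1320.25
d = sqrt(1320.25) = 36.3352

36.3352


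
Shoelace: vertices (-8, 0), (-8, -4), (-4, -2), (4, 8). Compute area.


Shoelace sum: ((-8)*(-4) - (-8)*0) + ((-8)*(-2) - (-4)*(-4)) + ((-4)*8 - 4*(-2)) + (4*0 - (-8)*8)
= 72
Area = |72|/2 = 36

36


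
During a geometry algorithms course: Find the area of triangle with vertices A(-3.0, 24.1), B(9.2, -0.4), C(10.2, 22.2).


Area = |x_A(y_B-y_C) + x_B(y_C-y_A) + x_C(y_A-y_B)|/2
= |67.8 + (-17.48) + 249.9|/2
= 300.22/2 = 150.11

150.11


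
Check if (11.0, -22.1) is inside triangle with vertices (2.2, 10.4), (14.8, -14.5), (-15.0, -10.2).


Cross products: AB x AP = -190.38, BC x BP = 242.82, CA x CP = -740.28
All same sign? no

No, outside


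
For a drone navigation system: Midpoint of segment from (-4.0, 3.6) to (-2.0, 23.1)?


M = (((-4)+(-2))/2, (3.6+23.1)/2)
= (-3, 13.35)

(-3, 13.35)


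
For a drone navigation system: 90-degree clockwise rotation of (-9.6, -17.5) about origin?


90° CW: (x,y) -> (y, -x)
(-9.6,-17.5) -> (-17.5, 9.6)

(-17.5, 9.6)


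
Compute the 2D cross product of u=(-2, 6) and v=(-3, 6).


u x v = u_x*v_y - u_y*v_x = (-2)*6 - 6*(-3)
= (-12) - (-18) = 6

6


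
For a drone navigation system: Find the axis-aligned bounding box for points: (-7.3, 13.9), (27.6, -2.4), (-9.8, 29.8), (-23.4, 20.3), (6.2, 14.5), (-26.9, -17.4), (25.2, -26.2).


x range: [-26.9, 27.6]
y range: [-26.2, 29.8]
Bounding box: (-26.9,-26.2) to (27.6,29.8)

(-26.9,-26.2) to (27.6,29.8)


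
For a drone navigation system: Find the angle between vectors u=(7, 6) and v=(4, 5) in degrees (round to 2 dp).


u.v = 58, |u| = sqrt(85) = 9.2195, |v| = sqrt(41) = 6.4031
cos(theta) = u.v/(|u||v|) = 58/sqrt(3485) = 0.982487
theta = acos(0.982487) = 10.74 degrees

10.74 degrees


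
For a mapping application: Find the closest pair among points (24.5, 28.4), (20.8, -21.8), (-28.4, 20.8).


d(P0,P1) = 50.3362, d(P0,P2) = 53.4431, d(P1,P2) = 65.08
Closest: P0 and P1

Closest pair: (24.5, 28.4) and (20.8, -21.8), distance = 50.3362


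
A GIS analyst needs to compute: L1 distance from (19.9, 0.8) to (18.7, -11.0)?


|19.9-18.7| + |0.8-(-11)| = 1.2 + 11.8 = 13

13


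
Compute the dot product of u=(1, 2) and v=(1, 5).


u . v = u_x*v_x + u_y*v_y = 1*1 + 2*5
= 1 + 10 = 11

11


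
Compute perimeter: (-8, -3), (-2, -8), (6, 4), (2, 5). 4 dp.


Sides: (-8, -3)->(-2, -8): sqrt(61) = 7.81025, (-2, -8)->(6, 4): sqrt(208) = 14.422205, (6, 4)->(2, 5): sqrt(17) = 4.123106, (2, 5)->(-8, -3): sqrt(164) = 12.806248
Sum = 39.161809
Perimeter = 39.1618

39.1618


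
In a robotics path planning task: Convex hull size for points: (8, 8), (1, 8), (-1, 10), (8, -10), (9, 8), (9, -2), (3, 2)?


Convex hull vertices (CCW): (-1, 10), (8, -10), (9, -2), (9, 8)
Count = 4

4


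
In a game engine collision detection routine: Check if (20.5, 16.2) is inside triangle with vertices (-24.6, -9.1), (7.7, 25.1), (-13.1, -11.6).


Cross products: AB x AP = -725.23, BC x BP = 654.88, CA x CP = -403.7
All same sign? no

No, outside


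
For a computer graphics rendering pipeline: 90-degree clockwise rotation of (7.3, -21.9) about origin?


90° CW: (x,y) -> (y, -x)
(7.3,-21.9) -> (-21.9, -7.3)

(-21.9, -7.3)


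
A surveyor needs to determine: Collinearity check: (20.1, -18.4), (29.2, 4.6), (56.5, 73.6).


Cross product: (29.2-20.1)*(73.6-(-18.4)) - (4.6-(-18.4))*(56.5-20.1)
= 0

Yes, collinear


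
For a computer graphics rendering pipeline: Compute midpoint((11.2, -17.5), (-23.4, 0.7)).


M = ((11.2+(-23.4))/2, ((-17.5)+0.7)/2)
= (-6.1, -8.4)

(-6.1, -8.4)


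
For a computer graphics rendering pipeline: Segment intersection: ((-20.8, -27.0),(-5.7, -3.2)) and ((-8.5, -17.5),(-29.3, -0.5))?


Cross products: d1=406.7, d2=-345.04, d3=-149.29, d4=602.45
d1*d2 < 0 and d3*d4 < 0? yes

Yes, they intersect


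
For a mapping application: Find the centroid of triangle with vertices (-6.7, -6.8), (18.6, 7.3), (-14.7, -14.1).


Centroid = ((x_A+x_B+x_C)/3, (y_A+y_B+y_C)/3)
= (((-6.7)+18.6+(-14.7))/3, ((-6.8)+7.3+(-14.1))/3)
= (-0.9333, -4.5333)

(-0.9333, -4.5333)


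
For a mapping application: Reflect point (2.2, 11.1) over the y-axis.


Reflection over y-axis: (x,y) -> (-x,y)
(2.2, 11.1) -> (-2.2, 11.1)

(-2.2, 11.1)


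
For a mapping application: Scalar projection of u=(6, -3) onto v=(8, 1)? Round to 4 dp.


u.v = 45, |v| = sqrt(65) = 8.0623
Scalar projection = u.v / |v| = 45 / sqrt(65) = 5.5816

5.5816


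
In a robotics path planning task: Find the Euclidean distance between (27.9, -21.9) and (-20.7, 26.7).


dx=-48.6, dy=48.6
d^2 = (-48.6)^2 + 48.6^2 = 4723.92
d = sqrt(4723.92) = 68.7308

68.7308


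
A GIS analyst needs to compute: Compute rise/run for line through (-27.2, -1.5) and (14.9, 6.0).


slope = (y2-y1)/(x2-x1) = (6-(-1.5))/(14.9-(-27.2)) = 7.5/42.1 = 0.1781

0.1781


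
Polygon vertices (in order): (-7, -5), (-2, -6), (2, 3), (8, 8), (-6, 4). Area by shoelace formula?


Shoelace sum: ((-7)*(-6) - (-2)*(-5)) + ((-2)*3 - 2*(-6)) + (2*8 - 8*3) + (8*4 - (-6)*8) + ((-6)*(-5) - (-7)*4)
= 168
Area = |168|/2 = 84

84


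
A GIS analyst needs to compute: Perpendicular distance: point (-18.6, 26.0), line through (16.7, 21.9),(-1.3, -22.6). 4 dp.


|cross product| = 1644.65
|line direction| = sqrt(2304.25) = 48.0026
Distance = 1644.65/sqrt(2304.25) = 34.2617

34.2617


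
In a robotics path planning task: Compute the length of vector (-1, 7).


|u| = sqrt((-1)^2 + 7^2) = sqrt(50) = 7.0711

7.0711


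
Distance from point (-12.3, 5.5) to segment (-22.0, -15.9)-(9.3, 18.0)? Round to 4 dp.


Project P onto AB: t = 0.4834 (clamped to [0,1])
Closest point on segment: (-6.8702, 0.4866)
Distance: 7.3903

7.3903


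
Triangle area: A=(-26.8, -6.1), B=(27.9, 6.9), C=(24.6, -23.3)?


Area = |x_A(y_B-y_C) + x_B(y_C-y_A) + x_C(y_A-y_B)|/2
= |(-809.36) + (-479.88) + (-319.8)|/2
= 1609.04/2 = 804.52

804.52


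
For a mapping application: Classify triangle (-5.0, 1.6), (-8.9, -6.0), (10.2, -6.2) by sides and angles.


Side lengths squared: AB^2=72.97, BC^2=364.85, CA^2=291.88
Sorted: [72.97, 291.88, 364.85]
By sides: Scalene, By angles: Right

Scalene, Right


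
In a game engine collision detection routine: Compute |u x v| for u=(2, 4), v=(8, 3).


|u x v| = |2*3 - 4*8|
= |6 - 32| = 26

26


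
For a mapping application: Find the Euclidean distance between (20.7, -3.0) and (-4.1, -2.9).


dx=-24.8, dy=0.1
d^2 = (-24.8)^2 + 0.1^2 = 615.05
d = sqrt(615.05) = 24.8002

24.8002


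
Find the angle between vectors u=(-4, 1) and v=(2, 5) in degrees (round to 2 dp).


u.v = -3, |u| = sqrt(17) = 4.1231, |v| = sqrt(29) = 5.3852
cos(theta) = u.v/(|u||v|) = -3/sqrt(493) = -0.135113
theta = acos(-0.135113) = 97.77 degrees

97.77 degrees


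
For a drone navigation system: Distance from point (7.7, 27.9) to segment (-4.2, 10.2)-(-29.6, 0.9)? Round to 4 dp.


Project P onto AB: t = 0 (clamped to [0,1])
Closest point on segment: (-4.2, 10.2)
Distance: 21.3284

21.3284


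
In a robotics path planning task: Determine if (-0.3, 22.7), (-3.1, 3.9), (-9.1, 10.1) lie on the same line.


Cross product: ((-3.1)-(-0.3))*(10.1-22.7) - (3.9-22.7)*((-9.1)-(-0.3))
= -130.16

No, not collinear


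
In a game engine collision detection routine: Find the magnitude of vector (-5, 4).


|u| = sqrt((-5)^2 + 4^2) = sqrt(41) = 6.4031

6.4031


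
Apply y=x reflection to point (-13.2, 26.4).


Reflection over y=x: (x,y) -> (y,x)
(-13.2, 26.4) -> (26.4, -13.2)

(26.4, -13.2)


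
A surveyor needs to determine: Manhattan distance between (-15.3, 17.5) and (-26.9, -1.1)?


|(-15.3)-(-26.9)| + |17.5-(-1.1)| = 11.6 + 18.6 = 30.2

30.2


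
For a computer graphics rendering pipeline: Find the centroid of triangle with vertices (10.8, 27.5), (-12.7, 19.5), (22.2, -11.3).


Centroid = ((x_A+x_B+x_C)/3, (y_A+y_B+y_C)/3)
= ((10.8+(-12.7)+22.2)/3, (27.5+19.5+(-11.3))/3)
= (6.7667, 11.9)

(6.7667, 11.9)


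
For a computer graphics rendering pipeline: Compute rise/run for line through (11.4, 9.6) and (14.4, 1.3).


slope = (y2-y1)/(x2-x1) = (1.3-9.6)/(14.4-11.4) = (-8.3)/3 = -2.7667

-2.7667


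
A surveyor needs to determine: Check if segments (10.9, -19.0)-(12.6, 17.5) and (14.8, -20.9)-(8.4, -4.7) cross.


Cross products: d1=51.02, d2=-210.12, d3=-145.58, d4=115.56
d1*d2 < 0 and d3*d4 < 0? yes

Yes, they intersect


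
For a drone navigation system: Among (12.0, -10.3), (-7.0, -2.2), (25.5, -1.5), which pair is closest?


d(P0,P1) = 20.6545, d(P0,P2) = 16.1149, d(P1,P2) = 32.5075
Closest: P0 and P2

Closest pair: (12.0, -10.3) and (25.5, -1.5), distance = 16.1149


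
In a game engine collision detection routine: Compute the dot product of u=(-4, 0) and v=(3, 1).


u . v = u_x*v_x + u_y*v_y = (-4)*3 + 0*1
= (-12) + 0 = -12

-12


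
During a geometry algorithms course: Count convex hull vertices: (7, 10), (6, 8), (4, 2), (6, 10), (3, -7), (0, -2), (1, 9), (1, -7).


Convex hull vertices (CCW): (0, -2), (1, -7), (3, -7), (7, 10), (6, 10), (1, 9)
Count = 6

6


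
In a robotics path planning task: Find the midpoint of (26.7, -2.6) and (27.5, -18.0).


M = ((26.7+27.5)/2, ((-2.6)+(-18))/2)
= (27.1, -10.3)

(27.1, -10.3)


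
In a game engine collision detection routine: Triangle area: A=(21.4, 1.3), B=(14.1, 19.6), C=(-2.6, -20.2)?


Area = |x_A(y_B-y_C) + x_B(y_C-y_A) + x_C(y_A-y_B)|/2
= |851.72 + (-303.15) + 47.58|/2
= 596.15/2 = 298.075

298.075


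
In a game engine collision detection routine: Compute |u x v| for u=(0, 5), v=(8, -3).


|u x v| = |0*(-3) - 5*8|
= |0 - 40| = 40

40


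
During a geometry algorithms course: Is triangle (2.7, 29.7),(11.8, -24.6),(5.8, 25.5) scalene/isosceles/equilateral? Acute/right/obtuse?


Side lengths squared: AB^2=3031.3, BC^2=2546.01, CA^2=27.25
Sorted: [27.25, 2546.01, 3031.3]
By sides: Scalene, By angles: Obtuse

Scalene, Obtuse


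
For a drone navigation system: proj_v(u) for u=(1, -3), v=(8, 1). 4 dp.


u.v = 5, |v| = sqrt(65) = 8.0623
Scalar projection = u.v / |v| = 5 / sqrt(65) = 0.6202

0.6202


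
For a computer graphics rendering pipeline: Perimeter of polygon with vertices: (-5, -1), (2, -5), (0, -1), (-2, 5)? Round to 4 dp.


Sides: (-5, -1)->(2, -5): sqrt(65) = 8.062258, (2, -5)->(0, -1): sqrt(20) = 4.472136, (0, -1)->(-2, 5): sqrt(40) = 6.324555, (-2, 5)->(-5, -1): sqrt(45) = 6.708204
Sum = 25.567153
Perimeter = 25.5672

25.5672


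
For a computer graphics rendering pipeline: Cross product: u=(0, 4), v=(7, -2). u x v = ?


u x v = u_x*v_y - u_y*v_x = 0*(-2) - 4*7
= 0 - 28 = -28

-28


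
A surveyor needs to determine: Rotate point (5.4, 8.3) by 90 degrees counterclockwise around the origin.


90° CCW: (x,y) -> (-y, x)
(5.4,8.3) -> (-8.3, 5.4)

(-8.3, 5.4)


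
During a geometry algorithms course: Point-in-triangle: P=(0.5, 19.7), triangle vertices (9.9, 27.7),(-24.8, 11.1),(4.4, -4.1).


Cross products: AB x AP = 121.56, BC x BP = 635.68, CA x CP = 254.92
All same sign? yes

Yes, inside


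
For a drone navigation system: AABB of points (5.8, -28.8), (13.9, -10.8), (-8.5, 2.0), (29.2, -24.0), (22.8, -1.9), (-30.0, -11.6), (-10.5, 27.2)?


x range: [-30, 29.2]
y range: [-28.8, 27.2]
Bounding box: (-30,-28.8) to (29.2,27.2)

(-30,-28.8) to (29.2,27.2)


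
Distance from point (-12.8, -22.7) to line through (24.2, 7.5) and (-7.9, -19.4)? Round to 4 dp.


|cross product| = 25.88
|line direction| = sqrt(1754.02) = 41.881
Distance = 25.88/sqrt(1754.02) = 0.6179

0.6179


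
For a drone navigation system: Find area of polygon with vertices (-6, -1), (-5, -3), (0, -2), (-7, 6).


Shoelace sum: ((-6)*(-3) - (-5)*(-1)) + ((-5)*(-2) - 0*(-3)) + (0*6 - (-7)*(-2)) + ((-7)*(-1) - (-6)*6)
= 52
Area = |52|/2 = 26

26


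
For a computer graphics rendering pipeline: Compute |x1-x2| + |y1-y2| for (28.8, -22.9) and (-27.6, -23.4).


|28.8-(-27.6)| + |(-22.9)-(-23.4)| = 56.4 + 0.5 = 56.9

56.9


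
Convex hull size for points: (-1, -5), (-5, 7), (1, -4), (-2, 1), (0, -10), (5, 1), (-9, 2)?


Convex hull vertices (CCW): (-9, 2), (0, -10), (5, 1), (-5, 7)
Count = 4

4


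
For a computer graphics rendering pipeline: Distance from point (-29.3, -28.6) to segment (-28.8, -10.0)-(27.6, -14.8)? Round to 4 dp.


Project P onto AB: t = 0.0191 (clamped to [0,1])
Closest point on segment: (-27.7248, -10.0915)
Distance: 18.5754

18.5754


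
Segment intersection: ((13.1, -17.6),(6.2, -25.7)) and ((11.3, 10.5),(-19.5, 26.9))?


Cross products: d1=835.96, d2=1198.6, d3=-208.47, d4=-571.11
d1*d2 < 0 and d3*d4 < 0? no

No, they don't intersect


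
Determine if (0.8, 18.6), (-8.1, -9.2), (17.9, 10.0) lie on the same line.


Cross product: ((-8.1)-0.8)*(10-18.6) - ((-9.2)-18.6)*(17.9-0.8)
= 551.92

No, not collinear


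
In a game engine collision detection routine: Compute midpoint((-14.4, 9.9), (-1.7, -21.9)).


M = (((-14.4)+(-1.7))/2, (9.9+(-21.9))/2)
= (-8.05, -6)

(-8.05, -6)


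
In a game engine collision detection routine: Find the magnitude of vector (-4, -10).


|u| = sqrt((-4)^2 + (-10)^2) = sqrt(116) = 10.7703

10.7703


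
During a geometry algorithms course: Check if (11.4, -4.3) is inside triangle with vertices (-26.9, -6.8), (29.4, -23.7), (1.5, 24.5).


Cross products: AB x AP = 788.02, BC x BP = 326.34, CA x CP = 1127.79
All same sign? yes

Yes, inside


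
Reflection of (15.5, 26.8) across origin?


Reflection over origin: (x,y) -> (-x,-y)
(15.5, 26.8) -> (-15.5, -26.8)

(-15.5, -26.8)


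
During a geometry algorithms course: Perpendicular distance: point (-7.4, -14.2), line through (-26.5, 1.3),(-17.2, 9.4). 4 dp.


|cross product| = 298.86
|line direction| = sqrt(152.1) = 12.3329
Distance = 298.86/sqrt(152.1) = 24.2328

24.2328


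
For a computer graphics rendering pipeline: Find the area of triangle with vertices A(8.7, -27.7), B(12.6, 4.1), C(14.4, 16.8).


Area = |x_A(y_B-y_C) + x_B(y_C-y_A) + x_C(y_A-y_B)|/2
= |(-110.49) + 560.7 + (-457.92)|/2
= 7.71/2 = 3.855

3.855


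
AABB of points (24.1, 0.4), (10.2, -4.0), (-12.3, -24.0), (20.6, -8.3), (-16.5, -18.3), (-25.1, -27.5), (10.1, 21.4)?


x range: [-25.1, 24.1]
y range: [-27.5, 21.4]
Bounding box: (-25.1,-27.5) to (24.1,21.4)

(-25.1,-27.5) to (24.1,21.4)


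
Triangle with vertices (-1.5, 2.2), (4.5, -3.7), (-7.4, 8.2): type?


Side lengths squared: AB^2=70.81, BC^2=283.22, CA^2=70.81
Sorted: [70.81, 70.81, 283.22]
By sides: Isosceles, By angles: Obtuse

Isosceles, Obtuse


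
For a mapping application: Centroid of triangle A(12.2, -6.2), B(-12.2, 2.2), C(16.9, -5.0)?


Centroid = ((x_A+x_B+x_C)/3, (y_A+y_B+y_C)/3)
= ((12.2+(-12.2)+16.9)/3, ((-6.2)+2.2+(-5))/3)
= (5.6333, -3)

(5.6333, -3)


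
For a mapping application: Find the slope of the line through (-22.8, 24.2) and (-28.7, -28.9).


slope = (y2-y1)/(x2-x1) = ((-28.9)-24.2)/((-28.7)-(-22.8)) = (-53.1)/(-5.9) = 9

9


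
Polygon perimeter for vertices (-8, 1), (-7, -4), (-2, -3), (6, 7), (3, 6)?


Sides: (-8, 1)->(-7, -4): sqrt(26) = 5.09902, (-7, -4)->(-2, -3): sqrt(26) = 5.09902, (-2, -3)->(6, 7): sqrt(164) = 12.806248, (6, 7)->(3, 6): sqrt(10) = 3.162278, (3, 6)->(-8, 1): sqrt(146) = 12.083046
Sum = 38.249612
Perimeter = 38.2496

38.2496


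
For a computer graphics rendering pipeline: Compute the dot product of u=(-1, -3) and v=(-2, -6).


u . v = u_x*v_x + u_y*v_y = (-1)*(-2) + (-3)*(-6)
= 2 + 18 = 20

20


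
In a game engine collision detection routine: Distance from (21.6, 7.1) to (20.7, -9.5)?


dx=-0.9, dy=-16.6
d^2 = (-0.9)^2 + (-16.6)^2 = 276.37
d = sqrt(276.37) = 16.6244

16.6244


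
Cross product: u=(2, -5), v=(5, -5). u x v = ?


u x v = u_x*v_y - u_y*v_x = 2*(-5) - (-5)*5
= (-10) - (-25) = 15

15


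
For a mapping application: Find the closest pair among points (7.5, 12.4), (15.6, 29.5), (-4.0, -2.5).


d(P0,P1) = 18.9214, d(P0,P2) = 18.8218, d(P1,P2) = 37.5255
Closest: P0 and P2

Closest pair: (7.5, 12.4) and (-4.0, -2.5), distance = 18.8218


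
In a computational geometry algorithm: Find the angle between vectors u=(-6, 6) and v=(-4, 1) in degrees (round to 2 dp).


u.v = 30, |u| = sqrt(72) = 8.4853, |v| = sqrt(17) = 4.1231
cos(theta) = u.v/(|u||v|) = 30/sqrt(1224) = 0.857493
theta = acos(0.857493) = 30.96 degrees

30.96 degrees


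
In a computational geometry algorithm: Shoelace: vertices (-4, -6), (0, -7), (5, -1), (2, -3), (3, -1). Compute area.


Shoelace sum: ((-4)*(-7) - 0*(-6)) + (0*(-1) - 5*(-7)) + (5*(-3) - 2*(-1)) + (2*(-1) - 3*(-3)) + (3*(-6) - (-4)*(-1))
= 35
Area = |35|/2 = 17.5

17.5


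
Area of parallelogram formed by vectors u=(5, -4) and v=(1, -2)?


|u x v| = |5*(-2) - (-4)*1|
= |(-10) - (-4)| = 6

6


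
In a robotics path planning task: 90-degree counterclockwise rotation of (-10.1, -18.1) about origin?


90° CCW: (x,y) -> (-y, x)
(-10.1,-18.1) -> (18.1, -10.1)

(18.1, -10.1)


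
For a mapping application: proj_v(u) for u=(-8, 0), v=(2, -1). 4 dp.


u.v = -16, |v| = sqrt(5) = 2.2361
Scalar projection = u.v / |v| = -16 / sqrt(5) = -7.1554

-7.1554


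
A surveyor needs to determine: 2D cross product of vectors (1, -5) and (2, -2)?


u x v = u_x*v_y - u_y*v_x = 1*(-2) - (-5)*2
= (-2) - (-10) = 8

8


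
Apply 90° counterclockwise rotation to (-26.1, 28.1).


90° CCW: (x,y) -> (-y, x)
(-26.1,28.1) -> (-28.1, -26.1)

(-28.1, -26.1)


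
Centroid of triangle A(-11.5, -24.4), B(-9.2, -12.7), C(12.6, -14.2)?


Centroid = ((x_A+x_B+x_C)/3, (y_A+y_B+y_C)/3)
= (((-11.5)+(-9.2)+12.6)/3, ((-24.4)+(-12.7)+(-14.2))/3)
= (-2.7, -17.1)

(-2.7, -17.1)


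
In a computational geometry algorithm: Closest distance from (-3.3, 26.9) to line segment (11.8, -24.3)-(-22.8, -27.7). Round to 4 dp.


Project P onto AB: t = 0.2882 (clamped to [0,1])
Closest point on segment: (1.8275, -25.28)
Distance: 52.4313

52.4313


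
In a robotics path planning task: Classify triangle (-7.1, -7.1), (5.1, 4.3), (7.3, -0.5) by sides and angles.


Side lengths squared: AB^2=278.8, BC^2=27.88, CA^2=250.92
Sorted: [27.88, 250.92, 278.8]
By sides: Scalene, By angles: Right

Scalene, Right


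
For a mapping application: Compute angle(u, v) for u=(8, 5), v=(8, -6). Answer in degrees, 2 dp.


u.v = 34, |u| = sqrt(89) = 9.434, |v| = sqrt(100) = 10
cos(theta) = u.v/(|u||v|) = 34/sqrt(8900) = 0.360399
theta = acos(0.360399) = 68.88 degrees

68.88 degrees


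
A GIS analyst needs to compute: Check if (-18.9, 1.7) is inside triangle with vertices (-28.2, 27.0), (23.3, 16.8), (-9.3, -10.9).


Cross products: AB x AP = -1208.09, BC x BP = -676.68, CA x CP = 125.7
All same sign? no

No, outside


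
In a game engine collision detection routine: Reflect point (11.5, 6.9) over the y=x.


Reflection over y=x: (x,y) -> (y,x)
(11.5, 6.9) -> (6.9, 11.5)

(6.9, 11.5)


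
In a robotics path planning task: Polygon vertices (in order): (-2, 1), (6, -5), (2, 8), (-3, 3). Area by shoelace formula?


Shoelace sum: ((-2)*(-5) - 6*1) + (6*8 - 2*(-5)) + (2*3 - (-3)*8) + ((-3)*1 - (-2)*3)
= 95
Area = |95|/2 = 47.5

47.5


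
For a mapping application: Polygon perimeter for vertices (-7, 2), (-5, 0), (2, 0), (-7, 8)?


Sides: (-7, 2)->(-5, 0): sqrt(8) = 2.828427, (-5, 0)->(2, 0): sqrt(49) = 7, (2, 0)->(-7, 8): sqrt(145) = 12.041595, (-7, 8)->(-7, 2): sqrt(36) = 6
Sum = 27.870022
Perimeter = 27.87

27.87


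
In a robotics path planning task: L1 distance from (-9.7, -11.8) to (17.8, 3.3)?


|(-9.7)-17.8| + |(-11.8)-3.3| = 27.5 + 15.1 = 42.6

42.6


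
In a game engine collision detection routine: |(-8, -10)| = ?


|u| = sqrt((-8)^2 + (-10)^2) = sqrt(164) = 12.8062

12.8062


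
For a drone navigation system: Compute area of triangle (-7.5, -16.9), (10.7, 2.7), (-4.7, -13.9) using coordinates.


Area = |x_A(y_B-y_C) + x_B(y_C-y_A) + x_C(y_A-y_B)|/2
= |(-124.5) + 32.1 + 92.12|/2
= 0.28/2 = 0.14

0.14


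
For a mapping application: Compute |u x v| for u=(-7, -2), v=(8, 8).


|u x v| = |(-7)*8 - (-2)*8|
= |(-56) - (-16)| = 40

40


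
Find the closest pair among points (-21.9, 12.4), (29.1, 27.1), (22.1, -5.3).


d(P0,P1) = 53.0763, d(P0,P2) = 47.4267, d(P1,P2) = 33.1475
Closest: P1 and P2

Closest pair: (29.1, 27.1) and (22.1, -5.3), distance = 33.1475


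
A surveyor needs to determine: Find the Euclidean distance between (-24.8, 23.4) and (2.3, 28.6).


dx=27.1, dy=5.2
d^2 = 27.1^2 + 5.2^2 = 761.45
d = sqrt(761.45) = 27.5944

27.5944


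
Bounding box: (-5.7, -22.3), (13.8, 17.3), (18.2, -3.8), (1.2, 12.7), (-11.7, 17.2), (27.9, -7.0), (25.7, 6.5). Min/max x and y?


x range: [-11.7, 27.9]
y range: [-22.3, 17.3]
Bounding box: (-11.7,-22.3) to (27.9,17.3)

(-11.7,-22.3) to (27.9,17.3)


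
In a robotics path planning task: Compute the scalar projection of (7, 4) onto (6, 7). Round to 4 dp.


u.v = 70, |v| = sqrt(85) = 9.2195
Scalar projection = u.v / |v| = 70 / sqrt(85) = 7.5926

7.5926


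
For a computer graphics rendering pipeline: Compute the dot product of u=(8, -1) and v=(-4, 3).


u . v = u_x*v_x + u_y*v_y = 8*(-4) + (-1)*3
= (-32) + (-3) = -35

-35


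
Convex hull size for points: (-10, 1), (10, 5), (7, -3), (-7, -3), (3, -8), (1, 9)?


Convex hull vertices (CCW): (-10, 1), (-7, -3), (3, -8), (7, -3), (10, 5), (1, 9)
Count = 6

6


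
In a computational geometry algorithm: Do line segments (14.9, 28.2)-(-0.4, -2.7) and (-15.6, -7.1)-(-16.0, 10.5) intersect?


Cross products: d1=-550.92, d2=-269.28, d3=-402.36, d4=-684
d1*d2 < 0 and d3*d4 < 0? no

No, they don't intersect


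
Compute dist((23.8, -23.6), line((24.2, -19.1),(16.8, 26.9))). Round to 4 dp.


|cross product| = 51.7
|line direction| = sqrt(2170.76) = 46.5914
Distance = 51.7/sqrt(2170.76) = 1.1096

1.1096


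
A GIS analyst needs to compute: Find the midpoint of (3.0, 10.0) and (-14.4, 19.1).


M = ((3+(-14.4))/2, (10+19.1)/2)
= (-5.7, 14.55)

(-5.7, 14.55)


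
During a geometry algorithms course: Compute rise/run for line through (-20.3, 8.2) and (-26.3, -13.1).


slope = (y2-y1)/(x2-x1) = ((-13.1)-8.2)/((-26.3)-(-20.3)) = (-21.3)/(-6) = 3.55

3.55


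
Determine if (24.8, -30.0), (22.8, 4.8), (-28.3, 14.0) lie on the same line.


Cross product: (22.8-24.8)*(14-(-30)) - (4.8-(-30))*((-28.3)-24.8)
= 1759.88

No, not collinear


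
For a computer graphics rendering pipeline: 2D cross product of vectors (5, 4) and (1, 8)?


u x v = u_x*v_y - u_y*v_x = 5*8 - 4*1
= 40 - 4 = 36

36


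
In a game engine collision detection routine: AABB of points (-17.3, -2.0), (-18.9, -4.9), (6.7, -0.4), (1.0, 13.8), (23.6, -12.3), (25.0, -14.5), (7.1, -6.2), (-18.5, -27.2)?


x range: [-18.9, 25]
y range: [-27.2, 13.8]
Bounding box: (-18.9,-27.2) to (25,13.8)

(-18.9,-27.2) to (25,13.8)


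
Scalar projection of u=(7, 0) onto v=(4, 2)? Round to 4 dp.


u.v = 28, |v| = sqrt(20) = 4.4721
Scalar projection = u.v / |v| = 28 / sqrt(20) = 6.261

6.261


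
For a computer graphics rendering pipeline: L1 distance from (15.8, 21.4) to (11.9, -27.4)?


|15.8-11.9| + |21.4-(-27.4)| = 3.9 + 48.8 = 52.7

52.7


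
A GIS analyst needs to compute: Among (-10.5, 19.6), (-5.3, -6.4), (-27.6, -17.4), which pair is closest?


d(P0,P1) = 26.5149, d(P0,P2) = 40.7604, d(P1,P2) = 24.8654
Closest: P1 and P2

Closest pair: (-5.3, -6.4) and (-27.6, -17.4), distance = 24.8654


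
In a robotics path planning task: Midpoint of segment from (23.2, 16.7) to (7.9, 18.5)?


M = ((23.2+7.9)/2, (16.7+18.5)/2)
= (15.55, 17.6)

(15.55, 17.6)


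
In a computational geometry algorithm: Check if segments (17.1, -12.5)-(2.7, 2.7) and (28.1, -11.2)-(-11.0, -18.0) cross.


Cross products: d1=-23.97, d2=-716.21, d3=-185.92, d4=506.32
d1*d2 < 0 and d3*d4 < 0? no

No, they don't intersect


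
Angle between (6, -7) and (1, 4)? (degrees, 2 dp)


u.v = -22, |u| = sqrt(85) = 9.2195, |v| = sqrt(17) = 4.1231
cos(theta) = u.v/(|u||v|) = -22/sqrt(1445) = -0.578747
theta = acos(-0.578747) = 125.36 degrees

125.36 degrees


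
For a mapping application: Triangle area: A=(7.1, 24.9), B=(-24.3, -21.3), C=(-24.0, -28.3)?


Area = |x_A(y_B-y_C) + x_B(y_C-y_A) + x_C(y_A-y_B)|/2
= |49.7 + 1292.76 + (-1108.8)|/2
= 233.66/2 = 116.83

116.83


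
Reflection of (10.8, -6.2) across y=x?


Reflection over y=x: (x,y) -> (y,x)
(10.8, -6.2) -> (-6.2, 10.8)

(-6.2, 10.8)


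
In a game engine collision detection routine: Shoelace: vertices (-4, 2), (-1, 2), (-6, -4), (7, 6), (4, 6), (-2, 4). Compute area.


Shoelace sum: ((-4)*2 - (-1)*2) + ((-1)*(-4) - (-6)*2) + ((-6)*6 - 7*(-4)) + (7*6 - 4*6) + (4*4 - (-2)*6) + ((-2)*2 - (-4)*4)
= 60
Area = |60|/2 = 30

30


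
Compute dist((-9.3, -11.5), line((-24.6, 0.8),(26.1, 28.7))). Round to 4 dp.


|cross product| = 1050.48
|line direction| = sqrt(3348.9) = 57.8697
Distance = 1050.48/sqrt(3348.9) = 18.1525

18.1525


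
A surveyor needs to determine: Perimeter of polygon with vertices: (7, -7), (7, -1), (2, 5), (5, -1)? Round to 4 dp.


Sides: (7, -7)->(7, -1): sqrt(36) = 6, (7, -1)->(2, 5): sqrt(61) = 7.81025, (2, 5)->(5, -1): sqrt(45) = 6.708204, (5, -1)->(7, -7): sqrt(40) = 6.324555
Sum = 26.843009
Perimeter = 26.843

26.843


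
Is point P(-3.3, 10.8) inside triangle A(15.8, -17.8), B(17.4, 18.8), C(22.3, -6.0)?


Cross products: AB x AP = 744.82, BC x BP = -552.56, CA x CP = -411.28
All same sign? no

No, outside


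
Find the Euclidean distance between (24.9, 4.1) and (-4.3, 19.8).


dx=-29.2, dy=15.7
d^2 = (-29.2)^2 + 15.7^2 = 1099.13
d = sqrt(1099.13) = 33.1531

33.1531


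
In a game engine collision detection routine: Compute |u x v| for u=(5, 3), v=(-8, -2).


|u x v| = |5*(-2) - 3*(-8)|
= |(-10) - (-24)| = 14

14


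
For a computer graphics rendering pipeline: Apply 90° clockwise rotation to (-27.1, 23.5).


90° CW: (x,y) -> (y, -x)
(-27.1,23.5) -> (23.5, 27.1)

(23.5, 27.1)


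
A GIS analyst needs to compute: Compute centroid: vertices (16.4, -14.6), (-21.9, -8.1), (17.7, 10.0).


Centroid = ((x_A+x_B+x_C)/3, (y_A+y_B+y_C)/3)
= ((16.4+(-21.9)+17.7)/3, ((-14.6)+(-8.1)+10)/3)
= (4.0667, -4.2333)

(4.0667, -4.2333)


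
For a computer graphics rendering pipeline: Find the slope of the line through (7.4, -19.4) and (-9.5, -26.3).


slope = (y2-y1)/(x2-x1) = ((-26.3)-(-19.4))/((-9.5)-7.4) = (-6.9)/(-16.9) = 0.4083

0.4083


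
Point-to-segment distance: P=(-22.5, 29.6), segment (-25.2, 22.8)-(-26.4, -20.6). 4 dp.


Project P onto AB: t = 0 (clamped to [0,1])
Closest point on segment: (-25.2, 22.8)
Distance: 7.3164

7.3164


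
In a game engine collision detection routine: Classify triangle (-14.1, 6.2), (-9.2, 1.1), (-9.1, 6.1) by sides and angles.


Side lengths squared: AB^2=50.02, BC^2=25.01, CA^2=25.01
Sorted: [25.01, 25.01, 50.02]
By sides: Isosceles, By angles: Right

Isosceles, Right


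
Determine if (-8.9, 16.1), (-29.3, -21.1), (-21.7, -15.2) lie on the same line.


Cross product: ((-29.3)-(-8.9))*((-15.2)-16.1) - ((-21.1)-16.1)*((-21.7)-(-8.9))
= 162.36

No, not collinear


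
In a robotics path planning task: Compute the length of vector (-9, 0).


|u| = sqrt((-9)^2 + 0^2) = sqrt(81) = 9

9


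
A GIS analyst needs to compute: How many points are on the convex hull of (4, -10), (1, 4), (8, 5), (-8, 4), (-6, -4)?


Convex hull vertices (CCW): (-8, 4), (-6, -4), (4, -10), (8, 5)
Count = 4

4


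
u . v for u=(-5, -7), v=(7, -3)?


u . v = u_x*v_x + u_y*v_y = (-5)*7 + (-7)*(-3)
= (-35) + 21 = -14

-14


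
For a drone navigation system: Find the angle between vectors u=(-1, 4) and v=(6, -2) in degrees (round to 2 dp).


u.v = -14, |u| = sqrt(17) = 4.1231, |v| = sqrt(40) = 6.3246
cos(theta) = u.v/(|u||v|) = -14/sqrt(680) = -0.536875
theta = acos(-0.536875) = 122.47 degrees

122.47 degrees


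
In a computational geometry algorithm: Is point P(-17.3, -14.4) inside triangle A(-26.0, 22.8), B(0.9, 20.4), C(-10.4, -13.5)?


Cross products: AB x AP = -979.8, BC x BP = -223.74, CA x CP = 264.51
All same sign? no

No, outside


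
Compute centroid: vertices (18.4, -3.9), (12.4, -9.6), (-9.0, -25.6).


Centroid = ((x_A+x_B+x_C)/3, (y_A+y_B+y_C)/3)
= ((18.4+12.4+(-9))/3, ((-3.9)+(-9.6)+(-25.6))/3)
= (7.2667, -13.0333)

(7.2667, -13.0333)


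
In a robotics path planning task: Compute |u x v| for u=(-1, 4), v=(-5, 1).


|u x v| = |(-1)*1 - 4*(-5)|
= |(-1) - (-20)| = 19

19


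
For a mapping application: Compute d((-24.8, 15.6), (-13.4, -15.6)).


dx=11.4, dy=-31.2
d^2 = 11.4^2 + (-31.2)^2 = 1103.4
d = sqrt(1103.4) = 33.2175

33.2175


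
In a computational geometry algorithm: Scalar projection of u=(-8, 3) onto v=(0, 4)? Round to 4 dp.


u.v = 12, |v| = sqrt(16) = 4
Scalar projection = u.v / |v| = 12 / sqrt(16) = 3

3


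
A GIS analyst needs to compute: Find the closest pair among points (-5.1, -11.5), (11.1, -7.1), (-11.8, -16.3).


d(P0,P1) = 16.7869, d(P0,P2) = 8.242, d(P1,P2) = 24.6789
Closest: P0 and P2

Closest pair: (-5.1, -11.5) and (-11.8, -16.3), distance = 8.242


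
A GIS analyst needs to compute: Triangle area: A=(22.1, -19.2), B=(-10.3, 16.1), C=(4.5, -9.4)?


Area = |x_A(y_B-y_C) + x_B(y_C-y_A) + x_C(y_A-y_B)|/2
= |563.55 + (-100.94) + (-158.85)|/2
= 303.76/2 = 151.88

151.88


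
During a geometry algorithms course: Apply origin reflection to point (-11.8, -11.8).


Reflection over origin: (x,y) -> (-x,-y)
(-11.8, -11.8) -> (11.8, 11.8)

(11.8, 11.8)


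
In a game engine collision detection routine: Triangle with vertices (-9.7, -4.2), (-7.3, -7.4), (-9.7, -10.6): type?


Side lengths squared: AB^2=16, BC^2=16, CA^2=40.96
Sorted: [16, 16, 40.96]
By sides: Isosceles, By angles: Obtuse

Isosceles, Obtuse


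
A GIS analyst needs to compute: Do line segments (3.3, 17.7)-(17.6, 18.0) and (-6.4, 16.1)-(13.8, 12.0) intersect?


Cross products: d1=72.09, d2=136.78, d3=-19.97, d4=-84.66
d1*d2 < 0 and d3*d4 < 0? no

No, they don't intersect


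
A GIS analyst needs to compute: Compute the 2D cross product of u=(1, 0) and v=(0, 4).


u x v = u_x*v_y - u_y*v_x = 1*4 - 0*0
= 4 - 0 = 4

4


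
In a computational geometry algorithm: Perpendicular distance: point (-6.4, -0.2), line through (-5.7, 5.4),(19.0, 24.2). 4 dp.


|cross product| = 125.16
|line direction| = sqrt(963.53) = 31.0408
Distance = 125.16/sqrt(963.53) = 4.0321

4.0321


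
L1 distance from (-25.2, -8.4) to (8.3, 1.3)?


|(-25.2)-8.3| + |(-8.4)-1.3| = 33.5 + 9.7 = 43.2

43.2


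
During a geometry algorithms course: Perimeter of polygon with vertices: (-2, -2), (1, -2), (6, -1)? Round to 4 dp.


Sides: (-2, -2)->(1, -2): sqrt(9) = 3, (1, -2)->(6, -1): sqrt(26) = 5.09902, (6, -1)->(-2, -2): sqrt(65) = 8.062258
Sum = 16.161278
Perimeter = 16.1613

16.1613


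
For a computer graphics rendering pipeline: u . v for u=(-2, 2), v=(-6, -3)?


u . v = u_x*v_x + u_y*v_y = (-2)*(-6) + 2*(-3)
= 12 + (-6) = 6

6


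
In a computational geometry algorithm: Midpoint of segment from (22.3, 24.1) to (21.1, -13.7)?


M = ((22.3+21.1)/2, (24.1+(-13.7))/2)
= (21.7, 5.2)

(21.7, 5.2)


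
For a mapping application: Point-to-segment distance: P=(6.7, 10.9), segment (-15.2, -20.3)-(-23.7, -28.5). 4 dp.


Project P onto AB: t = 0 (clamped to [0,1])
Closest point on segment: (-15.2, -20.3)
Distance: 38.1189

38.1189


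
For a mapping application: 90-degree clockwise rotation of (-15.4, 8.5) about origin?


90° CW: (x,y) -> (y, -x)
(-15.4,8.5) -> (8.5, 15.4)

(8.5, 15.4)


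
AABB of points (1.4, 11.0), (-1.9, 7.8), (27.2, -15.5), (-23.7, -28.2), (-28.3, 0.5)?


x range: [-28.3, 27.2]
y range: [-28.2, 11]
Bounding box: (-28.3,-28.2) to (27.2,11)

(-28.3,-28.2) to (27.2,11)


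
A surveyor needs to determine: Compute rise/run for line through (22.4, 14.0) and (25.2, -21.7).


slope = (y2-y1)/(x2-x1) = ((-21.7)-14)/(25.2-22.4) = (-35.7)/2.8 = -12.75

-12.75


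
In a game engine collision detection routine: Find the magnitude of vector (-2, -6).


|u| = sqrt((-2)^2 + (-6)^2) = sqrt(40) = 6.3246

6.3246


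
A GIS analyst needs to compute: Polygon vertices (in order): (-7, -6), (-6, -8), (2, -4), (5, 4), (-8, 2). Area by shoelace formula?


Shoelace sum: ((-7)*(-8) - (-6)*(-6)) + ((-6)*(-4) - 2*(-8)) + (2*4 - 5*(-4)) + (5*2 - (-8)*4) + ((-8)*(-6) - (-7)*2)
= 192
Area = |192|/2 = 96

96


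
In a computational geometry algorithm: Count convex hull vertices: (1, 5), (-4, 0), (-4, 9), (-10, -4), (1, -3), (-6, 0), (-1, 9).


Convex hull vertices (CCW): (-10, -4), (1, -3), (1, 5), (-1, 9), (-4, 9)
Count = 5

5


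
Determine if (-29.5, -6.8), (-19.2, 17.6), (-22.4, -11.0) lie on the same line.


Cross product: ((-19.2)-(-29.5))*((-11)-(-6.8)) - (17.6-(-6.8))*((-22.4)-(-29.5))
= -216.5

No, not collinear


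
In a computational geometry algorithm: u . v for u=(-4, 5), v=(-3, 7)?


u . v = u_x*v_x + u_y*v_y = (-4)*(-3) + 5*7
= 12 + 35 = 47

47


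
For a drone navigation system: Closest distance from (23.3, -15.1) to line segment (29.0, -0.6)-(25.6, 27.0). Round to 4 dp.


Project P onto AB: t = 0 (clamped to [0,1])
Closest point on segment: (29, -0.6)
Distance: 15.5801

15.5801


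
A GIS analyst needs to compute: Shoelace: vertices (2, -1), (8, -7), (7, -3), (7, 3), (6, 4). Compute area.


Shoelace sum: (2*(-7) - 8*(-1)) + (8*(-3) - 7*(-7)) + (7*3 - 7*(-3)) + (7*4 - 6*3) + (6*(-1) - 2*4)
= 57
Area = |57|/2 = 28.5

28.5


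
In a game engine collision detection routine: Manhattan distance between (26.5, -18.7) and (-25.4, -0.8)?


|26.5-(-25.4)| + |(-18.7)-(-0.8)| = 51.9 + 17.9 = 69.8

69.8


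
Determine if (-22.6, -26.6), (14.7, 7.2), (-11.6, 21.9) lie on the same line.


Cross product: (14.7-(-22.6))*(21.9-(-26.6)) - (7.2-(-26.6))*((-11.6)-(-22.6))
= 1437.25

No, not collinear


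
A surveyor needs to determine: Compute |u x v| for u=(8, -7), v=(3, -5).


|u x v| = |8*(-5) - (-7)*3|
= |(-40) - (-21)| = 19

19


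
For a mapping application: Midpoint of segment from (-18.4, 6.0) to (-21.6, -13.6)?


M = (((-18.4)+(-21.6))/2, (6+(-13.6))/2)
= (-20, -3.8)

(-20, -3.8)


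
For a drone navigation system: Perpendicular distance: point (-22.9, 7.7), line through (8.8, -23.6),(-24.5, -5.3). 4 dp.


|cross product| = 462.18
|line direction| = sqrt(1443.78) = 37.9971
Distance = 462.18/sqrt(1443.78) = 12.1636

12.1636


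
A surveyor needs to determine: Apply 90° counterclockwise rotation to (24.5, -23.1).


90° CCW: (x,y) -> (-y, x)
(24.5,-23.1) -> (23.1, 24.5)

(23.1, 24.5)


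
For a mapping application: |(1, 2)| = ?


|u| = sqrt(1^2 + 2^2) = sqrt(5) = 2.2361

2.2361


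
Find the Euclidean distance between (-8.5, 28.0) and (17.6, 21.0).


dx=26.1, dy=-7
d^2 = 26.1^2 + (-7)^2 = 730.21
d = sqrt(730.21) = 27.0224

27.0224


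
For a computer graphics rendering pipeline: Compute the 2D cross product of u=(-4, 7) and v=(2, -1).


u x v = u_x*v_y - u_y*v_x = (-4)*(-1) - 7*2
= 4 - 14 = -10

-10


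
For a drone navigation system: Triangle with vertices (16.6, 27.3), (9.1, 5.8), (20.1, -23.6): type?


Side lengths squared: AB^2=518.5, BC^2=985.36, CA^2=2603.06
Sorted: [518.5, 985.36, 2603.06]
By sides: Scalene, By angles: Obtuse

Scalene, Obtuse


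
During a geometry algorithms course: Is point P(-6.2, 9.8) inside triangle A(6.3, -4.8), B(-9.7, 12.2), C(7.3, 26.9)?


Cross products: AB x AP = -21.1, BC x BP = -92.25, CA x CP = -410.85
All same sign? yes

Yes, inside


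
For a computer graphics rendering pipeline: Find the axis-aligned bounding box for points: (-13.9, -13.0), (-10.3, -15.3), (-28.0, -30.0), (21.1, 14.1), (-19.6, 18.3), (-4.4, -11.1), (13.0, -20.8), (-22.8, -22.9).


x range: [-28, 21.1]
y range: [-30, 18.3]
Bounding box: (-28,-30) to (21.1,18.3)

(-28,-30) to (21.1,18.3)


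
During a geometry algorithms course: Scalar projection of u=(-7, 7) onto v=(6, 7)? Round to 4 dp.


u.v = 7, |v| = sqrt(85) = 9.2195
Scalar projection = u.v / |v| = 7 / sqrt(85) = 0.7593

0.7593


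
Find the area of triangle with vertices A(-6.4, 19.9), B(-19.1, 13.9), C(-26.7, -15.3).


Area = |x_A(y_B-y_C) + x_B(y_C-y_A) + x_C(y_A-y_B)|/2
= |(-186.88) + 672.32 + (-160.2)|/2
= 325.24/2 = 162.62

162.62


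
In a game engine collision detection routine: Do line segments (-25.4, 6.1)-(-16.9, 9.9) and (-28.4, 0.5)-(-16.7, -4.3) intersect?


Cross products: d1=79.92, d2=165.18, d3=-36.2, d4=-121.46
d1*d2 < 0 and d3*d4 < 0? no

No, they don't intersect


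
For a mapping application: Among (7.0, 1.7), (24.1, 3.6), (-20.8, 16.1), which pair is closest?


d(P0,P1) = 17.2052, d(P0,P2) = 31.3081, d(P1,P2) = 46.6075
Closest: P0 and P1

Closest pair: (7.0, 1.7) and (24.1, 3.6), distance = 17.2052


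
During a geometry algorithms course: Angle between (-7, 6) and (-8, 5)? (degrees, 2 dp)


u.v = 86, |u| = sqrt(85) = 9.2195, |v| = sqrt(89) = 9.434
cos(theta) = u.v/(|u||v|) = 86/sqrt(7565) = 0.988767
theta = acos(0.988767) = 8.6 degrees

8.6 degrees


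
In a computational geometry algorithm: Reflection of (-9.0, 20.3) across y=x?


Reflection over y=x: (x,y) -> (y,x)
(-9, 20.3) -> (20.3, -9)

(20.3, -9)


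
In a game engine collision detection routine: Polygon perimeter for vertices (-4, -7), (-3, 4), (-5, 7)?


Sides: (-4, -7)->(-3, 4): sqrt(122) = 11.045361, (-3, 4)->(-5, 7): sqrt(13) = 3.605551, (-5, 7)->(-4, -7): sqrt(197) = 14.035669
Sum = 28.686581
Perimeter = 28.6866

28.6866


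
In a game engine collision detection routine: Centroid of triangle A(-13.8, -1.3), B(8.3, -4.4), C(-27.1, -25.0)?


Centroid = ((x_A+x_B+x_C)/3, (y_A+y_B+y_C)/3)
= (((-13.8)+8.3+(-27.1))/3, ((-1.3)+(-4.4)+(-25))/3)
= (-10.8667, -10.2333)

(-10.8667, -10.2333)


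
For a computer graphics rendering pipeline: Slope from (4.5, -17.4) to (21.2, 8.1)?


slope = (y2-y1)/(x2-x1) = (8.1-(-17.4))/(21.2-4.5) = 25.5/16.7 = 1.5269

1.5269


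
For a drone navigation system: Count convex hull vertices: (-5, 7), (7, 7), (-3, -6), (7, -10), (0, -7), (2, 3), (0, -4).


Convex hull vertices (CCW): (-5, 7), (-3, -6), (7, -10), (7, 7)
Count = 4

4
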